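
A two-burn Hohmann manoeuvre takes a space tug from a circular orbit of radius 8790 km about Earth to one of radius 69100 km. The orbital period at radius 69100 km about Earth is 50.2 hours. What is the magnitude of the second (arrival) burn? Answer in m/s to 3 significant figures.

From Kepler's third law T² = 4π²r³/μ at r = 69100 km, T = 50.2 hours = 50.2 × 3600 s = 1.8072×10^5 s: μ = 4π²r³/T² = 3.98824×10^5 km³/s².
Transfer-ellipse semi-major axis a_t = (r₁ + r₂)/2 = (8790 + 69100)/2 = 38945 km.
On the circular orbit at r = 69100 km, v_c = √(μ/r) = 2.402 km/s.
Vis-viva on the transfer ellipse at r = 69100 km gives v_t = √[μ(2/r − 1/a_t)] = 1.141 km/s.
Δv₂ = |v_t − v_c| = |1.141 − 2.402| = 1.261 km/s.

Δv₂ = 1260 m/s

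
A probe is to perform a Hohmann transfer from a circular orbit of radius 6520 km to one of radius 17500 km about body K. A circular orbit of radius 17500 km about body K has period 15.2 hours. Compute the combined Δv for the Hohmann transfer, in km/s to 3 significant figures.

Δv = 1.21 km/s

From Kepler's third law T² = 4π²r³/μ at r = 17500 km, T = 15.2 hours = 15.2 × 3600 s = 54720 s: μ = 4π²r³/T² = 70661.3 km³/s².
Semi-major axis of the transfer orbit: a_t = (6520 + 17500)/2 = 12010 km.
Circular speed at r₁: v₁ = √(μ/r₁) = √(70661.3/6520) = 3.2921 km/s.
Transfer-orbit speed at r₁ (vis-viva equation): v_p = √[μ(2/r₁ − 1/a_t)] = 3.9739 km/s.
First burn Δv₁ = |v_p − v₁| = 0.6818 km/s.
At r₂, v₂ = √(μ/r₂) = 2.00943 km/s.
Transfer-orbit speed at r₂: v_a = √[μ(2/r₂ − 1/a_t)] = 1.48055 km/s.
Second burn Δv₂ = |v₂ − v_a| = 0.5289 km/s.
Total Δv = Δv₁ + Δv₂ = 1.211 km/s.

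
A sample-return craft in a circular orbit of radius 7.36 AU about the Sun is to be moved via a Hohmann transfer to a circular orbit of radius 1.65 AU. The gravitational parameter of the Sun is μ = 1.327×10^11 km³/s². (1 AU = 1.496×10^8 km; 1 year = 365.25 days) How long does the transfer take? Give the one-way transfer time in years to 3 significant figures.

t = 4.78 years

In km: r₁ = 7.36 × 1.496×10^8 = 1.101056×10^9 km; r₂ = 1.65 × 1.496×10^8 = 2.4684×10^8 km.
Transfer-ellipse semi-major axis a_t = (r₁ + r₂)/2 = (1.101056×10^9 + 2.4684×10^8)/2 = 6.73948×10^8 km.
Half the transfer-orbit period gives t = π√(a_t³/μ) = 1.509×10^8 s.
Converting: 1.509×10^8 s ÷ 3.15576×10^7 s/year (365.25 × 86400) = 4.78 years.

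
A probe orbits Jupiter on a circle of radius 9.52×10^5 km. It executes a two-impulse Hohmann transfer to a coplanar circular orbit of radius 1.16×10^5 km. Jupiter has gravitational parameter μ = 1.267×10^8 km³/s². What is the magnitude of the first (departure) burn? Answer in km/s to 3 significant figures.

Δv₁ = 6.16 km/s

Semi-major axis of the transfer orbit: a_t = (9.520×10^5 + 1.160×10^5)/2 = 5.340×10^5 km.
Circular speed at r = 9.520×10^5 km: v_c = √(μ/r) = 11.5364 km/s.
Vis-viva on the transfer ellipse at r = 9.520×10^5 km gives v_t = √[μ(2/r − 1/a_t)] = 5.37685 km/s.
Δv₁ = |v_t − v_c| = |5.37685 − 11.5364| = 6.160 km/s.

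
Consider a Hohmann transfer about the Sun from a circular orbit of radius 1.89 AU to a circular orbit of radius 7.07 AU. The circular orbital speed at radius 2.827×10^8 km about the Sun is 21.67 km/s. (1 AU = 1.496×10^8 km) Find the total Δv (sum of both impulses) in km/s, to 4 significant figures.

Δv = 9.479 km/s

From the circular-orbit relation v² = μ/r at r = 2.827×10^8 km: μ = v²r = (21.67)² × 2.827×10^8 = 1.32753×10^11 km³/s².
In km: r₁ = 1.89 × 1.496×10^8 = 2.82744×10^8 km; r₂ = 7.07 × 1.496×10^8 = 1.057672×10^9 km.
Transfer-ellipse semi-major axis a_t = (r₁ + r₂)/2 = (2.82744×10^8 + 1.057672×10^9)/2 = 6.70208×10^8 km.
Circular speed at r₁: v₁ = √(μ/r₁) = √(1.32753×10^11/2.82744×10^8) = 21.668 km/s.
Transfer-orbit speed at r₁ (vis-viva): v_p = √[μ(2/r₁ − 1/a_t)] = 27.220 km/s.
First burn Δv₁ = |v_p − v₁| = 5.552 km/s.
Circular speed at r₂: v₂ = √(μ/r₂) = 11.2033 km/s.
Transfer-orbit speed at r₂: v_a = √[μ(2/r₂ − 1/a_t)] = 7.27676 km/s.
Second burn Δv₂ = |v₂ − v_a| = 3.927 km/s.
Δv = Δv₁ + Δv₂ = 5.552 + 3.927 = 9.479 km/s.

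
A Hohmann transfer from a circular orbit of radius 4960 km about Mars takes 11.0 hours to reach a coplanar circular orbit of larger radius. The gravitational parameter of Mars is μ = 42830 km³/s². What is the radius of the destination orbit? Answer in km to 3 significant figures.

r₂ = 32900 km

Transfer time t = 11.0 hours = 39600 s, and t = π√(a_t³/μ).
So a_t = (μ t²/π²)^(1/3) = (42830 × (39600)² / π²)^(1/3) = 18950 km.
Since a_t = (r₁ + r₂)/2, r₂ = 2a_t − r₁ = 2×18950 − 4960 = 32940 km.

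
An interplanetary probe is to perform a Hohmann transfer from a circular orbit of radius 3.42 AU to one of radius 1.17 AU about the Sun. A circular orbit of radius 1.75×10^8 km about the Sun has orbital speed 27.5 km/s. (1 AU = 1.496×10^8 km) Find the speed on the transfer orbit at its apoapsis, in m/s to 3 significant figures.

From the circular-orbit relation v² = μ/r at r = 1.75×10^8 km: μ = v²r = (27.5)² × 1.75×10^8 = 1.32344×10^11 km³/s².
In km: r₁ = 3.42 × 1.496×10^8 = 5.11632×10^8 km; r₂ = 1.17 × 1.496×10^8 = 1.75032×10^8 km.
Semi-major axis of the transfer orbit: a_t = (5.11632×10^8 + 1.75032×10^8)/2 = 3.43332×10^8 km.
At apoapsis, r = 5.11632×10^8 km.
From the vis-viva equation, v = √[μ(2/r − 1/a_t)] = 11.48 km/s.

v = 11500 m/s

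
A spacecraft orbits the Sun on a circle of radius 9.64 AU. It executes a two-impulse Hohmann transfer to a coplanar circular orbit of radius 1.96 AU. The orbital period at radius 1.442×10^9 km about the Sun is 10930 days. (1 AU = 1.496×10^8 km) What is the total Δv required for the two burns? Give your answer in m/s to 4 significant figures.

Δv = 10170 m/s

From Kepler's third law T² = 4π²r³/μ at r = 1.442×10^9 km, T = 10930 days = 10930 × 86400 s = 9.44352×10^8 s: μ = 4π²r³/T² = 1.32736×10^11 km³/s².
In km: r₁ = 9.64 × 1.496×10^8 = 1.442144×10^9 km; r₂ = 1.96 × 1.496×10^8 = 2.93216×10^8 km.
Semi-major axis of the transfer orbit: a_t = (1.442144×10^9 + 2.93216×10^8)/2 = 8.6768×10^8 km.
At r₁ the circular-orbit speed is v₁ = √(μ/r₁) = 9.594 km/s.
Transfer-orbit speed at r₁ (vis-viva equation): v_a = √[μ(2/r₁ − 1/a_t)] = 5.577 km/s.
First burn Δv₁ = |v_a − v₁| = 4.017 km/s.
At r₂, v₂ = √(μ/r₂) = 21.2765 km/s.
Transfer-orbit speed at r₂: v_p = √[μ(2/r₂ − 1/a_t)] = 27.4299 km/s.
Second burn Δv₂ = |v₂ − v_p| = 6.153 km/s.
Total Δv = Δv₁ + Δv₂ = 10.17 km/s.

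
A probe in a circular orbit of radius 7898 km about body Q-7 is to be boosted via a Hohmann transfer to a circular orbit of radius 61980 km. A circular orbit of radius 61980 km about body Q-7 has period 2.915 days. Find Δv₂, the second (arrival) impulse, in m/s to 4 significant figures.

From Kepler's third law T² = 4π²r³/μ at r = 61980 km, T = 2.915 days = 2.915 × 86400 s = 2.51856×10^5 s: μ = 4π²r³/T² = 1.48187×10^5 km³/s².
The Hohmann ellipse has a_t = (r₁ + r₂)/2 = 34939 km.
On the circular orbit at r = 61980 km, v_c = √(μ/r) = 1.54625 km/s.
Vis-viva on the transfer ellipse at r = 61980 km gives v_t = √[μ(2/r − 1/a_t)] = 0.735161 km/s.
Δv₂ = |v_t − v_c| = |0.735161 − 1.54625| = 0.8111 km/s.

Δv₂ = 811.1 m/s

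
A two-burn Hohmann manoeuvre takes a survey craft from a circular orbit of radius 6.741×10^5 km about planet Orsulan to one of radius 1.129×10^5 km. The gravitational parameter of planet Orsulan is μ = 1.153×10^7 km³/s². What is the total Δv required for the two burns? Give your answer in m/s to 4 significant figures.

Δv = 5042 m/s

The Hohmann ellipse has a_t = (r₁ + r₂)/2 = 3.935×10^5 km.
At r₁ the circular-orbit speed is v₁ = √(μ/r₁) = 4.13573 km/s.
Transfer-orbit speed at r₁ (vis-viva): v_a = √[μ(2/r₁ − 1/a_t)] = 2.21527 km/s.
First burn Δv₁ = |v_a − v₁| = 1.9205 km/s.
At r₂, v₂ = √(μ/r₂) = 10.1057 km/s.
Transfer-orbit speed at r₂: v_p = √[μ(2/r₂ − 1/a_t)] = 13.2269 km/s.
Second burn Δv₂ = |v₂ − v_p| = 3.1212 km/s.
Δv = Δv₁ + Δv₂ = 1.9205 + 3.1212 = 5.042 km/s.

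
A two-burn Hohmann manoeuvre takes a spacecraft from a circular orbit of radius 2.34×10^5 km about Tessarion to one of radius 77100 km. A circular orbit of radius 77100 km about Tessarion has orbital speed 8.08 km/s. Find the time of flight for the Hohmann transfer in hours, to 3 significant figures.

From the circular-orbit relation v² = μ/r at r = 77100 km: μ = v²r = (8.08)² × 77100 = 5.03358×10^6 km³/s².
Transfer-ellipse semi-major axis a_t = (r₁ + r₂)/2 = (2.340×10^5 + 77100)/2 = 1.5555×10^5 km.
Transfer time t = π√(a_t³/μ) = π√((1.5555×10^5)³ / 5.03358×10^6) = 85900 s.
Converting: 85900 s ÷ 3600 s/hour = 23.9 hours.

t = 23.9 hours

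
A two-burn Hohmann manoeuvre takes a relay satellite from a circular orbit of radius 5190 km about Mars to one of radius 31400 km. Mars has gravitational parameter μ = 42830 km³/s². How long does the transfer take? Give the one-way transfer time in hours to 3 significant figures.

t = 10.4 hours

Transfer-ellipse semi-major axis a_t = (r₁ + r₂)/2 = (5190 + 31400)/2 = 18295 km.
Transfer time t = π√(a_t³/μ) = π√((18295)³ / 42830) = 37560 s.
Converting: 37560 s ÷ 3600 s/hour = 10.4 hours.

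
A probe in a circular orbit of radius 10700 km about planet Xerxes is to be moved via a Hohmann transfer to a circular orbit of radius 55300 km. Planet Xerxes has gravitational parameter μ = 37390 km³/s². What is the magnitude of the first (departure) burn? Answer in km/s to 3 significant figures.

Δv₁ = 0.551 km/s

Semi-major axis of the transfer orbit: a_t = (10700 + 55300)/2 = 33000 km.
On the circular orbit at r = 10700 km, v_c = √(μ/r) = 1.86933 km/s.
Vis-viva on the transfer ellipse at r = 10700 km gives v_t = √[μ(2/r − 1/a_t)] = 2.41987 km/s.
Δv₁ = |v_t − v_c| = |2.41987 − 1.86933| = 0.5505 km/s.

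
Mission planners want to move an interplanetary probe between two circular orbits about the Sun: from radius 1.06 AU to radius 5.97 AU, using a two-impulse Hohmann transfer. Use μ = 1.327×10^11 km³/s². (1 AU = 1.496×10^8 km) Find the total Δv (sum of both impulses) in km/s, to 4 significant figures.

In km: r₁ = 1.06 × 1.496×10^8 = 1.58576×10^8 km; r₂ = 5.97 × 1.496×10^8 = 8.93112×10^8 km.
The Hohmann ellipse has a_t = (r₁ + r₂)/2 = 5.25844×10^8 km.
At r₁ the circular-orbit speed is v₁ = √(μ/r₁) = 28.928 km/s.
Transfer-orbit speed at r₁ (vis-viva): v_p = √[μ(2/r₁ − 1/a_t)] = 37.700 km/s.
First burn Δv₁ = |v_p − v₁| = 8.772 km/s.
At r₂, v₂ = √(μ/r₂) = 12.19 km/s.
Transfer-orbit speed at r₂: v_a = √[μ(2/r₂ − 1/a_t)] = 6.694 km/s.
Second burn Δv₂ = |v₂ − v_a| = 5.496 km/s.
Δv = Δv₁ + Δv₂ = 8.772 + 5.496 = 14.27 km/s.

Δv = 14.27 km/s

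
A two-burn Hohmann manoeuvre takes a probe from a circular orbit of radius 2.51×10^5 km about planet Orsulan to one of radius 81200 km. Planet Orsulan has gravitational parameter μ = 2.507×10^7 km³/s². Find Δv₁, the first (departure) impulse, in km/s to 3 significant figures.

Semi-major axis of the transfer orbit: a_t = (2.510×10^5 + 81200)/2 = 1.661×10^5 km.
Circular speed at r = 2.510×10^5 km: v_c = √(μ/r) = 9.994 km/s.
Transfer-orbit speed at the same r (vis-viva, a = a_t): v_t = √[μ(2/r − 1/a_t)] = 6.988 km/s.
Δv₁ = |v_t − v_c| = |6.988 − 9.994| = 3.006 km/s.

Δv₁ = 3.01 km/s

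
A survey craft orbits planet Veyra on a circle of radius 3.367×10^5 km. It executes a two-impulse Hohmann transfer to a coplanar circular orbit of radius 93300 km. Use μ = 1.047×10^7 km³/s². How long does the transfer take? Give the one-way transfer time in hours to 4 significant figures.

Transfer-ellipse semi-major axis a_t = (r₁ + r₂)/2 = (3.367×10^5 + 93300)/2 = 2.150×10^5 km.
Half the transfer-orbit period gives t = π√(a_t³/μ) = 96790 s.
Converting: 96790 s ÷ 3600 s/hour = 26.89 hours.

t = 26.89 hours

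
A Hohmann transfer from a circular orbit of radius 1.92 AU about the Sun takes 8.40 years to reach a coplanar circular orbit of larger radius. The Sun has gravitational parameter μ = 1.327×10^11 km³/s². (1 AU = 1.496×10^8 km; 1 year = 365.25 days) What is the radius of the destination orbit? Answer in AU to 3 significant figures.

r₂ = 11.2 AU

In km: r₁ = 1.92 × 1.496×10^8 = 2.87232×10^8 km.
Transfer time t = 8.40 years × 365.25 × 86400 s = 2.6508384×10^8 s, and t = π√(a_t³/μ).
So a_t = (μ t²/π²)^(1/3) = (1.327×10^11 × (2.6508384×10^8)² / π²)^(1/3) = 9.8125×10^8 km.
Since a_t = (r₁ + r₂)/2, r₂ = 2a_t − r₁ = 2×9.8125×10^8 − 2.87232×10^8 = 1.675268×10^9 km.
In AU: r₂ = 1.675268×10^9 / 1.496×10^8 = 11.2 AU.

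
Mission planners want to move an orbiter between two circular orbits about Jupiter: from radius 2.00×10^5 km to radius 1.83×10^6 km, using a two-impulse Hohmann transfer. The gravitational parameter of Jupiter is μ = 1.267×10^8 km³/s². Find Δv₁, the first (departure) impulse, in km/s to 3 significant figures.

The Hohmann ellipse has a_t = (r₁ + r₂)/2 = 1.015×10^6 km.
On the circular orbit at r = 2.000×10^5 km, v_c = √(μ/r) = 25.169 km/s.
Transfer-orbit speed at the same r (vis-viva, a = a_t): v_t = √[μ(2/r − 1/a_t)] = 33.796 km/s.
Δv₁ = |v_t − v_c| = |33.796 − 25.169| = 8.627 km/s.

Δv₁ = 8.63 km/s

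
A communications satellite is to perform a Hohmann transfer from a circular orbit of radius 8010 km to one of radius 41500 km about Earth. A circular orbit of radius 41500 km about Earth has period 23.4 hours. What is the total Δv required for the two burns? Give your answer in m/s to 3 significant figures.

From Kepler's third law T² = 4π²r³/μ at r = 41500 km, T = 23.4 hours = 23.4 × 3600 s = 84240 s: μ = 4π²r³/T² = 3.97619×10^5 km³/s².
Transfer-ellipse semi-major axis a_t = (r₁ + r₂)/2 = (8010 + 41500)/2 = 24755 km.
Circular speed at r₁: v₁ = √(μ/r₁) = √(3.97619×10^5/8010) = 7.0456 km/s.
On the transfer ellipse at r₁, vis-viva gives v_p = √[μ(2/r₁ − 1/a_t)] = 9.1224 km/s.
First burn Δv₁ = |v_p − v₁| = 2.0768 km/s.
Circular speed at r₂: v₂ = √(μ/r₂) = 3.0953 km/s.
Transfer-orbit speed at r₂: v_a = √[μ(2/r₂ − 1/a_t)] = 1.7607 km/s.
Second burn Δv₂ = |v₂ − v_a| = 1.3346 km/s.
Total Δv = Δv₁ + Δv₂ = 3.411 km/s.

Δv = 3410 m/s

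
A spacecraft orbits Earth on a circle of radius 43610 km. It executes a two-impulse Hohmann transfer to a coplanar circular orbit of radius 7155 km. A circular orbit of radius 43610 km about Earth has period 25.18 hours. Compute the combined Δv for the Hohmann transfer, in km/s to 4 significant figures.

From Kepler's third law T² = 4π²r³/μ at r = 43610 km, T = 25.18 hours = 25.18 × 3600 s = 90648 s: μ = 4π²r³/T² = 3.98475×10^5 km³/s².
The Hohmann ellipse has a_t = (r₁ + r₂)/2 = 25382.5 km.
At r₁ the circular-orbit speed is v₁ = √(μ/r₁) = 3.023 km/s.
On the transfer ellipse at r₁, vis-viva equation gives v_a = √[μ(2/r₁ − 1/a_t)] = 1.605 km/s.
First burn Δv₁ = |v_a − v₁| = 1.418 km/s.
At r₂, v₂ = √(μ/r₂) = 7.463 km/s.
Transfer-orbit speed at r₂: v_p = √[μ(2/r₂ − 1/a_t)] = 9.782 km/s.
Second burn Δv₂ = |v₂ − v_p| = 2.319 km/s.
Total Δv = Δv₁ + Δv₂ = 3.737 km/s.

Δv = 3.737 km/s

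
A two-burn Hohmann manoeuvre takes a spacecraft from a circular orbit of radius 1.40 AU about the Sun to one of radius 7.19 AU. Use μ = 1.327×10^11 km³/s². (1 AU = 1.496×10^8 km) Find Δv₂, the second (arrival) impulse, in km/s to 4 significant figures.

Δv₂ = 4.766 km/s

In km: r₁ = 1.40 × 1.496×10^8 = 2.0944×10^8 km; r₂ = 7.19 × 1.496×10^8 = 1.075624×10^9 km.
Transfer-ellipse semi-major axis a_t = (r₁ + r₂)/2 = (2.0944×10^8 + 1.075624×10^9)/2 = 6.42532×10^8 km.
On the circular orbit at r = 1.075624×10^9 km, v_c = √(μ/r) = 11.107 km/s.
Vis-viva on the transfer ellipse at r = 1.075624×10^9 km gives v_t = √[μ(2/r − 1/a_t)] = 6.3414 km/s.
Δv₂ = |v_t − v_c| = |6.3414 − 11.107| = 4.766 km/s.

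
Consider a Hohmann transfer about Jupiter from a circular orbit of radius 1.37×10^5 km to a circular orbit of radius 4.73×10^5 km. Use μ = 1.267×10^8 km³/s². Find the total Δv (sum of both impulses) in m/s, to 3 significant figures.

The Hohmann ellipse has a_t = (r₁ + r₂)/2 = 3.050×10^5 km.
Circular speed at r₁: v₁ = √(μ/r₁) = √(1.267×10^8/1.370×10^5) = 30.41 km/s.
On the transfer ellipse at r₁, vis-viva gives v_p = √[μ(2/r₁ − 1/a_t)] = 37.87 km/s.
First burn Δv₁ = |v_p − v₁| = 7.460 km/s.
At r₂, v₂ = √(μ/r₂) = 16.367 km/s.
Transfer-orbit speed at r₂: v_a = √[μ(2/r₂ − 1/a_t)] = 10.969 km/s.
Second burn Δv₂ = |v₂ − v_a| = 5.398 km/s.
Total Δv = Δv₁ + Δv₂ = 12.86 km/s.

Δv = 12900 m/s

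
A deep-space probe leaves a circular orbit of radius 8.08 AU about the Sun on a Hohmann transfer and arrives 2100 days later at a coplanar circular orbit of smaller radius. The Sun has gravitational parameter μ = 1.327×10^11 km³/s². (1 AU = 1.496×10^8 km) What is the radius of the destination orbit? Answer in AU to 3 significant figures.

r₂ = 2.11 AU

In km: r₁ = 8.08 × 1.496×10^8 = 1.208768×10^9 km.
Transfer time t = 2100 days = 1.8144×10^8 s, and t = π√(a_t³/μ).
So a_t = (μ t²/π²)^(1/3) = (1.327×10^11 × (1.8144×10^8)² / π²)^(1/3) = 7.6210×10^8 km.
Since a_t = (r₁ + r₂)/2, r₂ = 2a_t − r₁ = 2×7.6210×10^8 − 1.208768×10^9 = 3.15432×10^8 km.
In AU: r₂ = 3.15432×10^8 / 1.496×10^8 = 2.11 AU.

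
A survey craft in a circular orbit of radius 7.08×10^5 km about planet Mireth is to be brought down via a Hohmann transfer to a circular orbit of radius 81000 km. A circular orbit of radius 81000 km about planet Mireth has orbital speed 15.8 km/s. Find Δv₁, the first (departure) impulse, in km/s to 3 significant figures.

Δv₁ = 2.92 km/s

From the circular-orbit relation v² = μ/r at r = 81000 km: μ = v²r = (15.8)² × 81000 = 2.02208×10^7 km³/s².
The Hohmann ellipse has a_t = (r₁ + r₂)/2 = 3.945×10^5 km.
On the circular orbit at r = 7.080×10^5 km, v_c = √(μ/r) = 5.3442 km/s.
Transfer-orbit speed at the same r (vis-viva, a = a_t): v_t = √[μ(2/r − 1/a_t)] = 2.4216 km/s.
Δv₁ = |v_t − v_c| = |2.4216 − 5.3442| = 2.923 km/s.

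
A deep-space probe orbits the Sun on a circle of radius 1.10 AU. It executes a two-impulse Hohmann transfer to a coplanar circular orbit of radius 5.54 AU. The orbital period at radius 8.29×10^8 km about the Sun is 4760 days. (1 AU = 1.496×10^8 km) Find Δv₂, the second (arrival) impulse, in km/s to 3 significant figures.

Δv₂ = 5.38 km/s

From Kepler's third law T² = 4π²r³/μ at r = 8.29×10^8 km, T = 4760 days = 4760 × 86400 s = 4.11264×10^8 s: μ = 4π²r³/T² = 1.32979×10^11 km³/s².
In km: r₁ = 1.10 × 1.496×10^8 = 1.6456×10^8 km; r₂ = 5.54 × 1.496×10^8 = 8.28784×10^8 km.
Transfer-ellipse semi-major axis a_t = (r₁ + r₂)/2 = (1.6456×10^8 + 8.28784×10^8)/2 = 4.96672×10^8 km.
On the circular orbit at r = 8.28784×10^8 km, v_c = √(μ/r) = 12.667 km/s.
Vis-viva on the transfer ellipse at r = 8.28784×10^8 km gives v_t = √[μ(2/r − 1/a_t)] = 7.2912 km/s.
Δv₂ = |v_t − v_c| = |7.2912 − 12.667| = 5.376 km/s.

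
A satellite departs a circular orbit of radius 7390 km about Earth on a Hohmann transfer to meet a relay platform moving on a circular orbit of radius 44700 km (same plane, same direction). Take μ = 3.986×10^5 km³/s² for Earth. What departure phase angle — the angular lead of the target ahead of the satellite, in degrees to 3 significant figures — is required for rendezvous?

φ = 99.9°

Transfer-ellipse semi-major axis a_t = (r₁ + r₂)/2 = (7390 + 44700)/2 = 26045 km.
The half-period of the transfer ellipse is t = π√(a_t³/μ) = 20915.5 s.
Target angular speed ω₂ = √(μ/r₂³) = 6.68048×10^-5 rad/s.
Angle swept by the target during transfer: ω₂·t = 1.3973 rad = 80.06°.
Arrival is 180° from departure on the ellipse, so φ = 180° − 80.06° = 99.9°.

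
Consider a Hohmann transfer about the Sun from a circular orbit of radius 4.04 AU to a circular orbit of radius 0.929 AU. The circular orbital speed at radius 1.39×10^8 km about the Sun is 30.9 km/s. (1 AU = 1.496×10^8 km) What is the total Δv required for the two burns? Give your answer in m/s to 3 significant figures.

From the circular-orbit relation v² = μ/r at r = 1.39×10^8 km: μ = v²r = (30.9)² × 1.39×10^8 = 1.32719×10^11 km³/s².
In km: r₁ = 4.04 × 1.496×10^8 = 6.04384×10^8 km; r₂ = 0.929 × 1.496×10^8 = 1.389784×10^8 km.
Transfer-ellipse semi-major axis a_t = (r₁ + r₂)/2 = (6.04384×10^8 + 1.389784×10^8)/2 = 3.716812×10^8 km.
Circular speed at r₁: v₁ = √(μ/r₁) = √(1.32719×10^11/6.04384×10^8) = 14.8187 km/s.
Transfer-orbit speed at r₁ (vis-viva): v_a = √[μ(2/r₁ − 1/a_t)] = 9.06145 km/s.
First burn Δv₁ = |v_a − v₁| = 5.757 km/s.
At r₂, v₂ = √(μ/r₂) = 30.902 km/s.
Transfer-orbit speed at r₂: v_p = √[μ(2/r₂ − 1/a_t)] = 39.406 km/s.
Second burn Δv₂ = |v₂ − v_p| = 8.504 km/s.
Δv = Δv₁ + Δv₂ = 5.757 + 8.504 = 14.26 km/s.

Δv = 14300 m/s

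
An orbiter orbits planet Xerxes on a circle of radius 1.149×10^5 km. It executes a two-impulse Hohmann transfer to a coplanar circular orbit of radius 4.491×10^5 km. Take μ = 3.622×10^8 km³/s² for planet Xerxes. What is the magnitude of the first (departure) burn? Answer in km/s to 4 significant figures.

Δv₁ = 14.71 km/s

Semi-major axis of the transfer orbit: a_t = (1.149×10^5 + 4.491×10^5)/2 = 2.820×10^5 km.
On the circular orbit at r = 1.149×10^5 km, v_c = √(μ/r) = 56.145 km/s.
Transfer-orbit speed at the same r (vis-viva, a = a_t): v_t = √[μ(2/r − 1/a_t)] = 70.853 km/s.
Δv₁ = |v_t − v_c| = |70.853 − 56.145| = 14.71 km/s.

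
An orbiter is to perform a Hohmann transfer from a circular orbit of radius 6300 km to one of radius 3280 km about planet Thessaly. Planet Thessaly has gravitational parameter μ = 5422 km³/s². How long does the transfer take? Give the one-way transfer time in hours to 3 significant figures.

t = 3.93 hours

Transfer-ellipse semi-major axis a_t = (r₁ + r₂)/2 = (6300 + 3280)/2 = 4790 km.
Half the transfer-orbit period gives t = π√(a_t³/μ) = 14140 s.
Converting: 14140 s ÷ 3600 s/hour = 3.93 hours.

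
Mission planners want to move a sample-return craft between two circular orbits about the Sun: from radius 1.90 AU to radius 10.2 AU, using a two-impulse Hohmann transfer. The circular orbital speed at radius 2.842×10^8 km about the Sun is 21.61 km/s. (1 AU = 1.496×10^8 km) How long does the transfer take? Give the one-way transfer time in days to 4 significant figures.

From the circular-orbit relation v² = μ/r at r = 2.842×10^8 km: μ = v²r = (21.61)² × 2.842×10^8 = 1.32719×10^11 km³/s².
In km: r₁ = 1.90 × 1.496×10^8 = 2.8424×10^8 km; r₂ = 10.2 × 1.496×10^8 = 1.52592×10^9 km.
Semi-major axis of the transfer orbit: a_t = (2.8424×10^8 + 1.52592×10^9)/2 = 9.0508×10^8 km.
Half the transfer-orbit period gives t = π√(a_t³/μ) = 2.348×10^8 s.
Converting: 2.348×10^8 s ÷ 86400 s/day = 2718 days.

t = 2718 days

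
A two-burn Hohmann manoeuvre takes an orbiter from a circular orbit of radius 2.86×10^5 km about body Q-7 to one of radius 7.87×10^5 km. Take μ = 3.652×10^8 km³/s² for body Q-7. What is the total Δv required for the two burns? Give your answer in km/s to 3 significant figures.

Δv = 13.4 km/s

Transfer-ellipse semi-major axis a_t = (r₁ + r₂)/2 = (2.860×10^5 + 7.870×10^5)/2 = 5.365×10^5 km.
Circular speed at r₁: v₁ = √(μ/r₁) = √(3.652×10^8/2.860×10^5) = 35.734 km/s.
On the transfer ellipse at r₁, v² = μ(2/r − 1/a) gives v_p = √[μ(2/r₁ − 1/a_t)] = 43.280 km/s.
First burn Δv₁ = |v_p − v₁| = 7.546 km/s.
Circular speed at r₂: v₂ = √(μ/r₂) = 21.542 km/s.
Transfer-orbit speed at r₂: v_a = √[μ(2/r₂ − 1/a_t)] = 15.728 km/s.
Second burn Δv₂ = |v₂ − v_a| = 5.814 km/s.
Δv = Δv₁ + Δv₂ = 7.546 + 5.814 = 13.36 km/s.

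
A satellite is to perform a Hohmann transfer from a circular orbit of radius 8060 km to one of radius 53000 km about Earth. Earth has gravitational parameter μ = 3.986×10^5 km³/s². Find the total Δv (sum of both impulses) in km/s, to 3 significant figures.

Δv = 3.57 km/s

Transfer-ellipse semi-major axis a_t = (r₁ + r₂)/2 = (8060 + 53000)/2 = 30530 km.
At r₁ the circular-orbit speed is v₁ = √(μ/r₁) = 7.03236 km/s.
On the transfer ellipse at r₁, vis-viva equation gives v_p = √[μ(2/r₁ − 1/a_t)] = 9.26565 km/s.
First burn Δv₁ = |v_p − v₁| = 2.2333 km/s.
Circular speed at r₂: v₂ = √(μ/r₂) = 2.7424 km/s.
Transfer-orbit speed at r₂: v_a = √[μ(2/r₂ − 1/a_t)] = 1.4091 km/s.
Second burn Δv₂ = |v₂ − v_a| = 1.3333 km/s.
Total Δv = Δv₁ + Δv₂ = 3.567 km/s.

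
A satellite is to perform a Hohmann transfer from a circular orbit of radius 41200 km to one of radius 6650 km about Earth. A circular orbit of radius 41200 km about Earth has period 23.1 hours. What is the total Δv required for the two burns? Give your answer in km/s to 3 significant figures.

Δv = 3.89 km/s

From Kepler's third law T² = 4π²r³/μ at r = 41200 km, T = 23.1 hours = 23.1 × 3600 s = 83160 s: μ = 4π²r³/T² = 3.99229×10^5 km³/s².
Transfer-ellipse semi-major axis a_t = (r₁ + r₂)/2 = (41200 + 6650)/2 = 23925 km.
Circular speed at r₁: v₁ = √(μ/r₁) = √(3.99229×10^5/41200) = 3.11288 km/s.
On the transfer ellipse at r₁, vis-viva gives v_a = √[μ(2/r₁ − 1/a_t)] = 1.64115 km/s.
First burn Δv₁ = |v_a − v₁| = 1.4717 km/s.
At r₂, v₂ = √(μ/r₂) = 7.74819 km/s.
Transfer-orbit speed at r₂: v_p = √[μ(2/r₂ − 1/a_t)] = 10.1677 km/s.
Second burn Δv₂ = |v₂ − v_p| = 2.4195 km/s.
Total Δv = Δv₁ + Δv₂ = 3.891 km/s.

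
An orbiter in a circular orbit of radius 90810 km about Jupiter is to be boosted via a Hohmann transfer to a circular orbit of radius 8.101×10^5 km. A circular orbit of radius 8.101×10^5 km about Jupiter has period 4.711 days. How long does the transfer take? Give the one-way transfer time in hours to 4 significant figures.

From Kepler's third law T² = 4π²r³/μ at r = 8.101×10^5 km, T = 4.711 days = 4.711 × 86400 s = 4.070304×10^5 s: μ = 4π²r³/T² = 1.26684×10^8 km³/s².
Semi-major axis of the transfer orbit: a_t = (90810 + 8.101×10^5)/2 = 4.50455×10^5 km.
Half the transfer-orbit period gives t = π√(a_t³/μ) = 84390 s.
Converting: 84390 s ÷ 3600 s/hour = 23.44 hours.

t = 23.44 hours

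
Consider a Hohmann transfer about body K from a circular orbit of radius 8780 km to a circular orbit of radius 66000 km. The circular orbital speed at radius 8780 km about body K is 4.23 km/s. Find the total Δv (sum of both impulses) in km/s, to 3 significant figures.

From the circular-orbit relation v² = μ/r at r = 8780 km: μ = v²r = (4.23)² × 8780 = 1.57100×10^5 km³/s².
Semi-major axis of the transfer orbit: a_t = (8780 + 66000)/2 = 37390 km.
At r₁ the circular-orbit speed is v₁ = √(μ/r₁) = 4.230 km/s.
On the transfer ellipse at r₁, vis-viva equation gives v_p = √[μ(2/r₁ − 1/a_t)] = 5.620 km/s.
First burn Δv₁ = |v_p − v₁| = 1.390 km/s.
At r₂, v₂ = √(μ/r₂) = 1.5428 km/s.
Transfer-orbit speed at r₂: v_a = √[μ(2/r₂ − 1/a_t)] = 0.74763 km/s.
Second burn Δv₂ = |v₂ − v_a| = 0.7952 km/s.
Total Δv = Δv₁ + Δv₂ = 2.185 km/s.

Δv = 2.19 km/s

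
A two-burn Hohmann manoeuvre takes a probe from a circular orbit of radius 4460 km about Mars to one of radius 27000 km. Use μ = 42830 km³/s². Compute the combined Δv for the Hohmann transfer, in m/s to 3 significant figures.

Transfer-ellipse semi-major axis a_t = (r₁ + r₂)/2 = (4460 + 27000)/2 = 15730 km.
At r₁ the circular-orbit speed is v₁ = √(μ/r₁) = 3.0989 km/s.
Transfer-orbit speed at r₁ (v² = μ(2/r − 1/a)): v_p = √[μ(2/r₁ − 1/a_t)] = 4.0600 km/s.
First burn Δv₁ = |v_p − v₁| = 0.9611 km/s.
At r₂, v₂ = √(μ/r₂) = 1.25948 km/s.
Transfer-orbit speed at r₂: v_a = √[μ(2/r₂ − 1/a_t)] = 0.670649 km/s.
Second burn Δv₂ = |v₂ − v_a| = 0.5888 km/s.
Total Δv = Δv₁ + Δv₂ = 1.550 km/s.

Δv = 1550 m/s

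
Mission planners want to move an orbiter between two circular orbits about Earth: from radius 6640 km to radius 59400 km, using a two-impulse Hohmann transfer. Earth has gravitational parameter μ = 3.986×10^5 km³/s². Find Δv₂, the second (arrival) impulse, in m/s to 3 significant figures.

Δv₂ = 1430 m/s

The Hohmann ellipse has a_t = (r₁ + r₂)/2 = 33020 km.
On the circular orbit at r = 59400 km, v_c = √(μ/r) = 2.5905 km/s.
Transfer-orbit speed at the same r (vis-viva, a = a_t): v_t = √[μ(2/r − 1/a_t)] = 1.1616 km/s.
Δv₂ = |v_t − v_c| = |1.1616 − 2.5905| = 1.429 km/s.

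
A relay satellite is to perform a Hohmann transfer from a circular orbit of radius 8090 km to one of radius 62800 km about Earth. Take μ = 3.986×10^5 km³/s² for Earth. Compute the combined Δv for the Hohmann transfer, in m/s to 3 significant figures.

Δv = 3640 m/s

The Hohmann ellipse has a_t = (r₁ + r₂)/2 = 35445 km.
At r₁ the circular-orbit speed is v₁ = √(μ/r₁) = 7.019 km/s.
Transfer-orbit speed at r₁ (vis-viva equation): v_p = √[μ(2/r₁ − 1/a_t)] = 9.343 km/s.
First burn Δv₁ = |v_p − v₁| = 2.324 km/s.
Circular speed at r₂: v₂ = √(μ/r₂) = 2.5194 km/s.
Transfer-orbit speed at r₂: v_a = √[μ(2/r₂ − 1/a_t)] = 1.2036 km/s.
Second burn Δv₂ = |v₂ − v_a| = 1.316 km/s.
Total Δv = Δv₁ + Δv₂ = 3.640 km/s.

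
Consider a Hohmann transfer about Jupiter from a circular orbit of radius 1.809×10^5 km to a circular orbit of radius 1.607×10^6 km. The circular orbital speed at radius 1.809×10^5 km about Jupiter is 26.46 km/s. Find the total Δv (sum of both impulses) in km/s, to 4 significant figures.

Δv = 13.90 km/s

From the circular-orbit relation v² = μ/r at r = 1.809×10^5 km: μ = v²r = (26.46)² × 1.809×10^5 = 1.26654×10^8 km³/s².
Transfer-ellipse semi-major axis a_t = (r₁ + r₂)/2 = (1.809×10^5 + 1.607×10^6)/2 = 8.9395×10^5 km.
Circular speed at r₁: v₁ = √(μ/r₁) = √(1.26654×10^8/1.809×10^5) = 26.460 km/s.
On the transfer ellipse at r₁, vis-viva gives v_p = √[μ(2/r₁ − 1/a_t)] = 35.477 km/s.
First burn Δv₁ = |v_p − v₁| = 9.017 km/s.
At r₂, v₂ = √(μ/r₂) = 8.878 km/s.
Transfer-orbit speed at r₂: v_a = √[μ(2/r₂ − 1/a_t)] = 3.994 km/s.
Second burn Δv₂ = |v₂ − v_a| = 4.884 km/s.
Total Δv = Δv₁ + Δv₂ = 13.90 km/s.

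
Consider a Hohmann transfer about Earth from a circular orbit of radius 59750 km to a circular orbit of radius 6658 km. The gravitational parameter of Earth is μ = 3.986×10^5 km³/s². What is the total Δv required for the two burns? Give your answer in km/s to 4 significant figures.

The Hohmann ellipse has a_t = (r₁ + r₂)/2 = 33204 km.
Circular speed at r₁: v₁ = √(μ/r₁) = √(3.986×10^5/59750) = 2.583 km/s.
Transfer-orbit speed at r₁ (vis-viva): v_a = √[μ(2/r₁ − 1/a_t)] = 1.157 km/s.
First burn Δv₁ = |v_a − v₁| = 1.426 km/s.
At r₂, v₂ = √(μ/r₂) = 7.7374 km/s.
Transfer-orbit speed at r₂: v_p = √[μ(2/r₂ − 1/a_t)] = 10.379 km/s.
Second burn Δv₂ = |v₂ − v_p| = 2.642 km/s.
Δv = Δv₁ + Δv₂ = 1.426 + 2.642 = 4.068 km/s.

Δv = 4.068 km/s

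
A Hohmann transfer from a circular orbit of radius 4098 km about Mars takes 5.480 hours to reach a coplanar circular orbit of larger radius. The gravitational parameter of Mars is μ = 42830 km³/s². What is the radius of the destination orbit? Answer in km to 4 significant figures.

r₂ = 19720 km

Transfer time t = 5.480 hours = 19728 s, and t = π√(a_t³/μ).
So a_t = (μ t²/π²)^(1/3) = (42830 × (19728)² / π²)^(1/3) = 11909 km.
Since a_t = (r₁ + r₂)/2, r₂ = 2a_t − r₁ = 2×11909 − 4098 = 19720 km.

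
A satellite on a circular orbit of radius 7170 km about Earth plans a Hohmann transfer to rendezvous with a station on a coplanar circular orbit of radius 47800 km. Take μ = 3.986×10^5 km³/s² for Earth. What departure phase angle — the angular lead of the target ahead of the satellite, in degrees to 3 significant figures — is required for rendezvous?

The Hohmann ellipse has a_t = (r₁ + r₂)/2 = 27485 km.
The half-period of the transfer ellipse is t = π√(a_t³/μ) = 22674 s.
Target angular speed ω₂ = √(μ/r₂³) = 6.0412×10^-5 rad/s.
Angle swept by the target during transfer: ω₂·t = 1.3698 rad = 78.48°.
Arrival is 180° from departure on the ellipse, so φ = 180° − 78.48° = 102°.

φ = 102°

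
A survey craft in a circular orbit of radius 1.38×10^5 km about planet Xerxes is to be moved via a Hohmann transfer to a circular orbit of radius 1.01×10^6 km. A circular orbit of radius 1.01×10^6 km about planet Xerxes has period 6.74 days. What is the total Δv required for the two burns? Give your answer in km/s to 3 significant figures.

Δv = 15.2 km/s

From Kepler's third law T² = 4π²r³/μ at r = 1.01×10^6 km, T = 6.74 days = 6.74 × 86400 s = 5.82336×10^5 s: μ = 4π²r³/T² = 1.19943×10^8 km³/s².
Transfer-ellipse semi-major axis a_t = (r₁ + r₂)/2 = (1.380×10^5 + 1.010×10^6)/2 = 5.740×10^5 km.
At r₁ the circular-orbit speed is v₁ = √(μ/r₁) = 29.48144 km/s.
Transfer-orbit speed at r₁ (vis-viva equation): v_p = √[μ(2/r₁ − 1/a_t)] = 39.10691 km/s.
First burn Δv₁ = |v_p − v₁| = 9.625 km/s.
Circular speed at r₂: v₂ = √(μ/r₂) = 10.8975 km/s.
Transfer-orbit speed at r₂: v_a = √[μ(2/r₂ − 1/a_t)] = 5.34332 km/s.
Second burn Δv₂ = |v₂ − v_a| = 5.554 km/s.
Δv = Δv₁ + Δv₂ = 9.625 + 5.554 = 15.18 km/s.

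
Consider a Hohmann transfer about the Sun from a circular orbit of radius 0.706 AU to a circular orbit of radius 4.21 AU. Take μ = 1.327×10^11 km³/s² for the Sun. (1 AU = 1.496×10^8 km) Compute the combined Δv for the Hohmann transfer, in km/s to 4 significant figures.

In km: r₁ = 0.706 × 1.496×10^8 = 1.056176×10^8 km; r₂ = 4.21 × 1.496×10^8 = 6.29816×10^8 km.
The Hohmann ellipse has a_t = (r₁ + r₂)/2 = 3.677168×10^8 km.
At r₁ the circular-orbit speed is v₁ = √(μ/r₁) = 35.45 km/s.
Transfer-orbit speed at r₁ (v² = μ(2/r − 1/a)): v_p = √[μ(2/r₁ − 1/a_t)] = 46.39 km/s.
First burn Δv₁ = |v_p − v₁| = 10.94 km/s.
Circular speed at r₂: v₂ = √(μ/r₂) = 14.515 km/s.
Transfer-orbit speed at r₂: v_a = √[μ(2/r₂ − 1/a_t)] = 7.7793 km/s.
Second burn Δv₂ = |v₂ − v_a| = 6.736 km/s.
Δv = Δv₁ + Δv₂ = 10.94 + 6.736 = 17.68 km/s.

Δv = 17.68 km/s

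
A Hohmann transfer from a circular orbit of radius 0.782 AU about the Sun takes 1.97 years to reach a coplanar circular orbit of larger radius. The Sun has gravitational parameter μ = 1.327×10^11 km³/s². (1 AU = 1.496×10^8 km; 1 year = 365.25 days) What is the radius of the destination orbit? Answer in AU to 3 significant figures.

In km: r₁ = 0.782 × 1.496×10^8 = 1.169872×10^8 km.
Transfer time t = 1.97 years × 365.25 × 86400 s = 6.2168472×10^7 s, and t = π√(a_t³/μ).
So a_t = (μ t²/π²)^(1/3) = (1.327×10^11 × (6.2168472×10^7)² / π²)^(1/3) = 3.7317×10^8 km.
Since a_t = (r₁ + r₂)/2, r₂ = 2a_t − r₁ = 2×3.7317×10^8 − 1.169872×10^8 = 6.293528×10^8 km.
In AU: r₂ = 6.293528×10^8 / 1.496×10^8 = 4.21 AU.

r₂ = 4.21 AU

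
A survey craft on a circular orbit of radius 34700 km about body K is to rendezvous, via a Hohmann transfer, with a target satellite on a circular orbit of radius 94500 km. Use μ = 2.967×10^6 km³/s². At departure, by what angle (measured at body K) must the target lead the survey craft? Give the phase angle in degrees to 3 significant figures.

φ = 78.3°

The Hohmann ellipse has a_t = (r₁ + r₂)/2 = 64600 km.
Transfer time t = π√(a_t³/μ) = 29946 s.
The target's mean motion on its circular orbit is ω₂ = √(μ/r₂³) = 5.9294×10^-5 rad/s.
Angle swept by the target during transfer: ω₂·t = 1.7756 rad = 101.7°.
The survey craft traverses 180° on the transfer ellipse, so the target must lead by 180° − 101.7° = 78.3°.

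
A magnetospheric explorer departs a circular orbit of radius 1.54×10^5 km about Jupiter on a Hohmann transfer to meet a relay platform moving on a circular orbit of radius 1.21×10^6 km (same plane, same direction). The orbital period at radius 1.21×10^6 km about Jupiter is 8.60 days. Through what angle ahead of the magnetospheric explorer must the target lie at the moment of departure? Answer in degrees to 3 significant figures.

From Kepler's third law T² = 4π²r³/μ at r = 1.21×10^6 km, T = 8.60 days = 8.60 × 86400 s = 7.4304×10^5 s: μ = 4π²r³/T² = 1.26675×10^8 km³/s².
The Hohmann ellipse has a_t = (r₁ + r₂)/2 = 6.820×10^5 km.
Transfer time t = π√(a_t³/μ) = 1.5721×10^5 s.
The target's mean motion on its circular orbit is ω₂ = √(μ/r₂³) = 8.4561×10^-6 rad/s.
Angle swept by the target during transfer: ω₂·t = 1.3294 rad = 76.17°.
Arrival is 180° from departure on the ellipse, so φ = 180° − 76.17° = 104°.

φ = 104°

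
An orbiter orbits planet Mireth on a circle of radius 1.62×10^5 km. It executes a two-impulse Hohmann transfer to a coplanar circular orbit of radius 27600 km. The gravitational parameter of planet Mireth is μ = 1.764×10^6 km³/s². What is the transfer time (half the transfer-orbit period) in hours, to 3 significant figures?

t = 19.2 hours

The Hohmann ellipse has a_t = (r₁ + r₂)/2 = 94800 km.
Transfer time t = π√(a_t³/μ) = π√((94800)³ / 1.764×10^6) = 69040 s.
Converting: 69040 s ÷ 3600 s/hour = 19.2 hours.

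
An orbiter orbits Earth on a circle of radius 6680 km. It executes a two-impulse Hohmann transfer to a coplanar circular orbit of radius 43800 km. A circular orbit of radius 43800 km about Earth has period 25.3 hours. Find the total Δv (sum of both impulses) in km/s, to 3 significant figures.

From Kepler's third law T² = 4π²r³/μ at r = 43800 km, T = 25.3 hours = 25.3 × 3600 s = 91080 s: μ = 4π²r³/T² = 3.99886×10^5 km³/s².
Semi-major axis of the transfer orbit: a_t = (6680 + 43800)/2 = 25240 km.
Circular speed at r₁: v₁ = √(μ/r₁) = √(3.99886×10^5/6680) = 7.7371 km/s.
Transfer-orbit speed at r₁ (v² = μ(2/r − 1/a)): v_p = √[μ(2/r₁ − 1/a_t)] = 10.192 km/s.
First burn Δv₁ = |v_p − v₁| = 2.455 km/s.
Circular speed at r₂: v₂ = √(μ/r₂) = 3.0216 km/s.
Transfer-orbit speed at r₂: v_a = √[μ(2/r₂ − 1/a_t)] = 1.5544 km/s.
Second burn Δv₂ = |v₂ − v_a| = 1.467 km/s.
Total Δv = Δv₁ + Δv₂ = 3.922 km/s.

Δv = 3.92 km/s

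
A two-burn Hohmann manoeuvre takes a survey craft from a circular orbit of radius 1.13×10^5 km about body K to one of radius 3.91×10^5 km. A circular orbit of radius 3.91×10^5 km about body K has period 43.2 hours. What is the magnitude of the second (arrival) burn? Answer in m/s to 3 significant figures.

From Kepler's third law T² = 4π²r³/μ at r = 3.91×10^5 km, T = 43.2 hours = 43.2 × 3600 s = 1.5552×10^5 s: μ = 4π²r³/T² = 9.75703×10^7 km³/s².
Transfer-ellipse semi-major axis a_t = (r₁ + r₂)/2 = (1.130×10^5 + 3.910×10^5)/2 = 2.520×10^5 km.
Circular speed at r = 3.910×10^5 km: v_c = √(μ/r) = 15.797 km/s.
Vis-viva on the transfer ellipse at r = 3.910×10^5 km gives v_t = √[μ(2/r − 1/a_t)] = 10.578 km/s.
Δv₂ = |v_t − v_c| = |10.578 − 15.797| = 5.219 km/s.

Δv₂ = 5220 m/s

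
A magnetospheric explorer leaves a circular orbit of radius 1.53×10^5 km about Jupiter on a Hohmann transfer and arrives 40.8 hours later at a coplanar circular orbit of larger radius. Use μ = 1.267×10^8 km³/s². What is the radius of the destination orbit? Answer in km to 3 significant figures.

r₂ = 1.15×10^6 km

Transfer time t = 40.8 hours = 1.4688×10^5 s, and t = π√(a_t³/μ).
So a_t = (μ t²/π²)^(1/3) = (1.267×10^8 × (1.4688×10^5)² / π²)^(1/3) = 6.5183×10^5 km.
Since a_t = (r₁ + r₂)/2, r₂ = 2a_t − r₁ = 2×6.5183×10^5 − 1.530×10^5 = 1.15066×10^6 km.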